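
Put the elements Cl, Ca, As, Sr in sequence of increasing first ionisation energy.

Sr < Ca < As < Cl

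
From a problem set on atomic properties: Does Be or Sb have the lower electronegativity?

Be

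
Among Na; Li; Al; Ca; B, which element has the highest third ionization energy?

After 2 electrons have been removed, what remains? Na²⁺ is already 1 electron into the core; Li²⁺ is already 1 electron into the core; Al²⁺ still has 1 valence electron; Ca²⁺ is the bare [Ar] core; B²⁺ still has 1 valence electron.
Breaking into a closed-shell core is much more expensive than removing a leftover valence electron — Ca, Na and Li have the largest IE_3 here.
Valence configurations: Al²⁺ [Ne]3s¹, B²⁺ [He]2s¹.
Tabulated IE_3 (kJ/mol): Na 6910, Li 11815, Al 2745, Ca 4912, B 3660.
Overall IE_3 order: Al < B < Ca < Na < Li.

Li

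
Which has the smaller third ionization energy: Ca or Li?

The third ionization energy removes an electron from the +2 ion. For each element: Ca²⁺ is the bare [Ar] core; Li²⁺ is already 1 electron into the core.
All of these are removing an electron from a noble-gas core or deeper; the smaller core (lower principal quantum number) is held far more tightly, and within a period the higher nuclear charge binds the same core more tightly.
The numbers (kJ/mol): Ca 4912, Li 11815.
Putting it together, IE_3: Ca < Li.

Ca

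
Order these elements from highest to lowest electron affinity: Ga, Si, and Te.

Si is in period 3, group 14; Ga is in period 4, group 13; Te is in period 5, group 16.
Adding an electron releases more energy for atoms nearer the top right (short of the noble gases).
Neither a single period nor a single group — weigh both effects.
Si > Ga: relative to Ga, both the across-period and down-group shifts push Si's electron affinity up.
Te > Si: the two effects oppose for this pair; the across-period effect wins (190 vs 134 kJ/mol).
Tabulated electron affinity (kJ/mol): Si 134, Ga 29, Te 190.
So from highest to lowest: Te > Si > Ga.

Te > Si > Ga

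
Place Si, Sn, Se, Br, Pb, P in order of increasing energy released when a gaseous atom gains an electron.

Pb < P < Sn < Si < Se < Br

Atoms with high Z_eff and room in the valence shell (especially the halogens) have the most exothermic electron affinities.
Here both period and group differ, so the two effects have to be weighed against each other.
P > Pb: relative to Pb, both the across-period and down-group shifts push P's electron affinity up.
Sn > P: this pair runs against the simple trend — see the exception note.
Si > Sn: they share group 14; the group trend gives Si the larger value.
Se > Si: period and group pull opposite ways; the across-period shift dominates (195 vs 134 kJ/mol).
Br > Se: both are in period 4; the period trend gives Br the larger value.
Note the exception: Sn has a higher electron affinity than P, contrary to the simple trend — adding an electron to P's half-filled np³ subshell costs electron-pairing energy.
Note the exception: Si has a higher electron affinity than P, contrary to the simple trend — adding an electron to P's half-filled 3p³ is unfavourable, so Si (3p²) has the more exothermic EA.
Tabulated electron affinity (kJ/mol): Si 134, P 72, Se 195, Br 325, Sn 107, Pb 35.
So from lowest to highest: Pb < P < Sn < Si < Se < Br.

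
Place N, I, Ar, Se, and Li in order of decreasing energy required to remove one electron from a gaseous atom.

First ionization energy rises across a period (greater Z_eff holds electrons more tightly) and falls down a group (valence electrons are farther from the nucleus).
Here both period and group differ, so the two effects have to be weighed against each other.
Se > Li: period and group pull opposite ways; the across-period shift dominates (941 vs 520 kJ/mol).
I > Se: period and group pull opposite ways; the across-period shift dominates (1008 vs 941 kJ/mol).
N > I: period and group pull opposite ways; the down-group shift dominates (1402 vs 1008 kJ/mol).
Ar > N: the two effects oppose for this pair; the across-period effect wins (1521 vs 1402 kJ/mol).
Approximate values (kJ/mol): Li 520, N 1402, Ar 1521, Se 941, I 1008.
So from highest to lowest: Ar > N > I > Se > Li.

Ar > N > I > Se > Li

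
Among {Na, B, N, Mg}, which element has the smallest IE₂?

Mg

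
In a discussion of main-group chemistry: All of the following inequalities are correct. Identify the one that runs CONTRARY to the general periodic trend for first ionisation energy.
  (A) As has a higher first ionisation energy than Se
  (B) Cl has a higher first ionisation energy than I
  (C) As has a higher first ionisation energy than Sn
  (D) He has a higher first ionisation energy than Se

The general trend: first ionisation energy increases across a period and decreases down a group.
(A) As (period 4, group 15) vs Se (period 4, group 16): the stated order contradicts the simple trend.
(B) Cl (period 3, group 17) vs I (period 5, group 17): the stated order agrees with the simple trend.
(C) As (period 4, group 15) vs Sn (period 5, group 14): the stated order agrees with the simple trend.
(D) He (period 1, group 18) vs Se (period 4, group 16): the stated order agrees with the simple trend.
The exception is (A): Se (4p⁴) ionizes more easily than half-filled As (4p³).

(A)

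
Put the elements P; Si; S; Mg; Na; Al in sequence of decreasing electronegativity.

S > P > Si > Al > Mg > Na

EN rises left→right (higher Z_eff, smaller atoms) and falls top→bottom (larger, more shielded atoms).
All lie in period 3, so electronegativity increases left to right.
So from highest to lowest: S > P > Si > Al > Mg > Na.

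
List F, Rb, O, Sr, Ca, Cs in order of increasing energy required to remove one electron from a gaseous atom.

First ionization energy rises across a period (greater Z_eff holds electrons more tightly) and falls down a group (valence electrons are farther from the nucleus).
These span different periods and groups, so the two trends combine.
Rb > Cs: Rb sits above Cs in group 1, so the down-group effect alone puts Rb higher.
Sr > Rb: both are in period 5; the period trend gives Sr the larger value.
Ca > Sr: they share group 2; the group trend gives Ca the larger value.
O > Ca: relative to Ca, both the across-period and down-group shifts push O's first ionization energy up.
F > O: both are in period 2; the period trend gives F the larger value.
Tabulated first ionization energy (kJ/mol): O 1314, F 1681, Ca 590, Rb 403, Sr 550, Cs 376.
So from lowest to highest: Cs < Rb < Sr < Ca < O < F.

Cs < Rb < Sr < Ca < O < F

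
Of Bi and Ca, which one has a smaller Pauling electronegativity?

Ca

Ca is in period 4, group 2; Bi is in period 6, group 15.
Electronegativity increases across a period and decreases down a group, tracking effective nuclear charge and atomic size.
These span different periods and groups, so the two trends combine.
Bi > Ca: the two effects oppose for this pair; the across-period effect wins (2.02 vs 1.00).
Approximate values (Pauling): Ca 1.00, Bi 2.02.
So Ca has the smaller Pauling electronegativity (Ca < Bi).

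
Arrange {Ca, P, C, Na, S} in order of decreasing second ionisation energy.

Na, C, S, P, Ca

After 1 electron has been removed, what remains? Ca⁺ still has 1 valence electron; P⁺ still has 4 valence electrons; C⁺ still has 3 valence electrons; Na⁺ is the bare [Ne] core; S⁺ still has 5 valence electrons.
Pulling an electron out of a noble-gas core costs far more than removing a remaining valence electron, so Na sits at the high end of IE_2.
Valence configurations: Ca⁺ [Ar]4s¹, P⁺ [Ne]3s²3p², C⁺ [He]2s²2p¹, S⁺ [Ne]3s²3p³.
Tabulated IE_2 (kJ/mol): Ca 1145, P 1907, C 2353, Na 4562, S 2252.
Putting it together, IE_2: Ca < P < S < C < Na.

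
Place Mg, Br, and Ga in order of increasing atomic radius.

Br < Ga < Mg

Mg is in period 3, group 2; Ga is in period 4, group 13; Br is in period 4, group 17.
Across a period the added protons contract the valence shell; down a group each new principal shell makes the atom larger.
Here both period and group differ, so the two effects have to be weighed against each other.
Ga > Br: Ga lies to the left of Br in period 4, so the across-period effect alone puts Ga larger.
Mg > Ga: period and group pull opposite ways; the across-period shift dominates (139 vs 124 pm).
Approximate values (pm): Mg 139, Ga 124, Br 114.
So from smallest to largest: Br < Ga < Mg.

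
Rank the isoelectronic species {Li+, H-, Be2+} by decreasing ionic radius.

All of these have 2 electrons, so size is governed by nuclear charge alone: the more protons, the stronger the pull on the same electron cloud, and the smaller the ion.
Nuclear charges: Be2+ (Z=4), Li+ (Z=3), H- (Z=1).
Largest to smallest: H- > Li+ > Be2+.

H- > Li+ > Be2+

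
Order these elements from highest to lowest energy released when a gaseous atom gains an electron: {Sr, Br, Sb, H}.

Br > Sb > H > Sr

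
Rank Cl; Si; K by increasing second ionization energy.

After 1 electron has been removed, what remains? Cl⁺ still has 6 valence electrons; Si⁺ still has 3 valence electrons; K⁺ is the bare [Ar] core.
Pulling an electron out of a noble-gas core costs far more than removing a remaining valence electron, so K sits at the high end of IE_2.
Valence configurations: Cl⁺ [Ne]3s²3p⁴, Si⁺ [Ne]3s²3p¹.
The numbers (kJ/mol): Cl 2298, Si 1577, K 3052.
So the second ionization energies run Si < Cl < K.

Si, Cl, K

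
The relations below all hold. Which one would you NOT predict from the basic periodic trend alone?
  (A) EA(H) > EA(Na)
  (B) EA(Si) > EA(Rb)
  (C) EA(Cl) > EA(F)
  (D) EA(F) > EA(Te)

(C)

The general trend: electron affinity increases across a period and decreases down a group.
(A) H (period 1, group 1) vs Na (period 3, group 1): the stated order agrees with the simple trend.
(B) Si (period 3, group 14) vs Rb (period 5, group 1): the stated order agrees with the simple trend.
(C) Cl (period 3, group 17) vs F (period 2, group 17): the stated order contradicts the simple trend.
(D) F (period 2, group 17) vs Te (period 5, group 16): the stated order agrees with the simple trend.
The exception is (C): F's small 2p subshell makes the incoming electron feel strong e⁻–e⁻ repulsion, so Cl actually releases more energy on gaining an electron.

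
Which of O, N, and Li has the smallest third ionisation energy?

IE_3 is the cost of taking one more electron from the +2 cation: O²⁺ still has 4 valence electrons; N²⁺ still has 3 valence electrons; Li²⁺ is already 1 electron into the core.
Core electrons are held far more tightly than valence electrons, so Li tops the IE_3 order.
Valence configurations: O²⁺ [He]2s²2p², N²⁺ [He]2s²2p¹.
The numbers (kJ/mol): O 5300, N 4578, Li 11815.
Putting it together, IE_3: N < O < Li.

N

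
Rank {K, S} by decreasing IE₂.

The second ionization energy removes an electron from the +1 ion. For each element: K⁺ is the bare [Ar] core; S⁺ still has 5 valence electrons.
Core electrons are held far more tightly than valence electrons, so K tops the IE_2 order.
The numbers (kJ/mol): K 3052, S 2252.
Hence IE_2: S < K.

K > S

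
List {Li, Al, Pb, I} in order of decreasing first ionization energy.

I > Pb > Al > Li

IE₁ increases left→right with effective nuclear charge and decreases top→bottom as the valence shell moves farther out.
Here both period and group differ, so the two effects have to be weighed against each other.
Al > Li: period and group pull opposite ways; the across-period shift dominates (578 vs 520 kJ/mol).
Pb > Al: period and group pull opposite ways; the across-period shift dominates (716 vs 578 kJ/mol).
I > Pb: both effects reinforce here, so I is clearly the higher of the two.
For reference (kJ/mol): Li 520, Al 578, I 1008, Pb 716.
So from highest to lowest: I > Pb > Al > Li.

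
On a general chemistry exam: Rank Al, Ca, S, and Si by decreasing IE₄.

Al, Ca, S, Si

After 3 electrons have been removed, what remains? Al³⁺ is the bare [Ne] core; Ca³⁺ is already 1 electron into the core; S³⁺ still has 3 valence electrons; Si³⁺ still has 1 valence electron.
Breaking into a closed-shell core is much more expensive than removing a leftover valence electron — Ca and Al have the largest IE_4 here.
Valence configurations: S³⁺ [Ne]3s²3p¹, Si³⁺ [Ne]3s¹.
Tabulated IE_4 (kJ/mol): Al 11577, Ca 6491, S 4556, Si 4356.
Hence IE_4: Si < S < Ca < Al.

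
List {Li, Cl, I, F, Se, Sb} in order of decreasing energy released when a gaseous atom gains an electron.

Cl, F, I, Se, Sb, Li

Electron affinity generally becomes more exothermic across a period toward the halogens and less exothermic down a group.
These span different periods and groups, so the two trends combine.
Sb > Li: the two effects oppose for this pair; the across-period effect wins (103 vs 60 kJ/mol).
Se > Sb: relative to Sb, both the across-period and down-group shifts push Se's electron affinity up.
I > Se: period and group pull opposite ways; the across-period shift dominates (295 vs 195 kJ/mol).
F > I: they share group 17; the group trend gives F the larger value.
Cl > F: this pair runs against the simple trend — see the exception note.
Note the exception: Cl has a higher electron affinity than F, contrary to the simple trend — F's small 2p subshell makes the incoming electron feel strong e⁻–e⁻ repulsion, so Cl actually releases more energy on gaining an electron.
Approximate values (kJ/mol): Li 60, F 328, Cl 349, Se 195, Sb 103, I 295.
So from highest to lowest: Cl > F > I > Se > Sb > Li.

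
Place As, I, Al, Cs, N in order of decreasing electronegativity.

Smaller atoms with higher effective nuclear charge are more electronegative.
These span different periods and groups, so the two trends combine.
Al > Cs: relative to Cs, both the across-period and down-group shifts push Al's electronegativity up.
As > Al: the two effects oppose for this pair; the across-period effect wins (2.18 vs 1.61).
I > As: the two effects oppose for this pair; the across-period effect wins (2.66 vs 2.18).
N > I: period and group pull opposite ways; the down-group shift dominates (3.04 vs 2.66).
Tabulated electronegativity (Pauling): N 3.04, Al 1.61, As 2.18, I 2.66, Cs 0.79.
So from highest to lowest: N > I > As > Al > Cs.

N, I, As, Al, Cs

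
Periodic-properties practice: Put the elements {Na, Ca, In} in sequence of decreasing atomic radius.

Ca > Na > In

Na is in period 3, group 1; Ca is in period 4, group 2; In is in period 5, group 13.
Moving right in a period, electrons are added to the same shell under a stronger nuclear pull, so atoms get smaller; moving down, a new shell is opened and atoms get larger.
A diagonal step moves right (one effect) and down (the opposite effect) at once.
Na > In: the two effects oppose for this pair; the across-period effect wins (155 vs 142 pm).
Ca > Na: the two effects oppose for this pair; the down-group effect wins (171 vs 155 pm).
Tabulated atomic radius (pm): Na 155, Ca 171, In 142.
So from largest to smallest: Ca > Na > In.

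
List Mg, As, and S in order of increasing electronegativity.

Mg, As, S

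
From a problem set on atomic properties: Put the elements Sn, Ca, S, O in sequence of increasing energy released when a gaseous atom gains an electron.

O is in period 2, group 16; S is in period 3, group 16; Ca is in period 4, group 2; Sn is in period 5, group 14.
EA tends to increase across a period and decrease down a group, though the pattern is less regular than for IE or radius.
Neither a single period nor a single group — weigh both effects.
Sn > Ca: the two effects oppose for this pair; the across-period effect wins (107 vs 2 kJ/mol).
O > Sn: both effects reinforce here, so O is clearly the higher of the two.
S > O: this pair runs against the simple trend — see the exception note.
Note the exception: S has a higher electron affinity than O, contrary to the simple trend — the compact 2p subshell of O repels the added electron more than S's larger 3p does.
Approximate values (kJ/mol): O 141, S 200, Ca 2, Sn 107.
So from lowest to highest: Ca < Sn < O < S.

Ca < Sn < O < S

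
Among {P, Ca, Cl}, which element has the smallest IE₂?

After 1 electron has been removed, what remains? P⁺ still has 4 valence electrons; Ca⁺ still has 1 valence electron; Cl⁺ still has 6 valence electrons.
All are still removing valence electrons, so compare the +1 ions as you would atoms: IE_2 generally rises across a period (higher Z_eff) and falls down a group (larger shell), subject to the usual subshell exceptions.
Valence configurations: P⁺ [Ne]3s²3p², Ca⁺ [Ar]4s¹, Cl⁺ [Ne]3s²3p⁴.
Tabulated IE_2 (kJ/mol): P 1907, Ca 1145, Cl 2298.
Hence IE_2: Ca < P < Cl.

Ca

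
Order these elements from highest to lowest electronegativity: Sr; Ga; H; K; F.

F, H, Ga, Sr, K

H is in period 1, group 1; F is in period 2, group 17; K is in period 4, group 1; Ga is in period 4, group 13; Sr is in period 5, group 2.
Atoms toward the upper right of the periodic table pull bonding electrons most strongly.
Here both period and group differ, so the two effects have to be weighed against each other.
Sr > K: the two effects oppose for this pair; the across-period effect wins (0.95 vs 0.82).
Ga > Sr: relative to Sr, both the across-period and down-group shifts push Ga's electronegativity up.
H > Ga: the two effects oppose for this pair; the down-group effect wins (2.20 vs 1.81).
F > H: period and group pull opposite ways; the across-period shift dominates (3.98 vs 2.20).
Tabulated electronegativity (Pauling): H 2.20, F 3.98, K 0.82, Ga 1.81, Sr 0.95.
So from highest to lowest: F > H > Ga > Sr > K.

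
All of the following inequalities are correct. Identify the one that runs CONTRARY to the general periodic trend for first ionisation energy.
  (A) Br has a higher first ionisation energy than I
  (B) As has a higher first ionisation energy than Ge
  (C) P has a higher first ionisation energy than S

(C)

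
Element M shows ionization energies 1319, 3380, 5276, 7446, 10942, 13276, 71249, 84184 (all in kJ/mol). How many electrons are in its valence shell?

6

Look for the largest jump between consecutive ionization energies: IE7/IE6 ≈ 5.4, far larger than any earlier ratio.
That jump marks the point where a core electron is being removed. So the atom has 6 valence electrons.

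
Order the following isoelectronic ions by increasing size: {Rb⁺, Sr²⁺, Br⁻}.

All of these have 36 electrons, so size is governed by nuclear charge alone: the more protons, the stronger the pull on the same electron cloud, and the smaller the ion.
Nuclear charges: Sr²⁺ (Z=38), Rb⁺ (Z=37), Br⁻ (Z=35).
Smallest to largest: Sr²⁺ < Rb⁺ < Br⁻.

Sr²⁺ < Rb⁺ < Br⁻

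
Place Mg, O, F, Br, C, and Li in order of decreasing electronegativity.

Li is in period 2, group 1; C is in period 2, group 14; O is in period 2, group 16; F is in period 2, group 17; Mg is in period 3, group 2; Br is in period 4, group 17.
Electronegativity increases across a period and decreases down a group, tracking effective nuclear charge and atomic size.
Neither a single period nor a single group — weigh both effects.
Mg > Li: the two effects oppose for this pair; the across-period effect wins (1.31 vs 0.98).
C > Mg: relative to Mg, both the across-period and down-group shifts push C's electronegativity up.
Br > C: the two effects oppose for this pair; the across-period effect wins (2.96 vs 2.55).
O > Br: the two effects oppose for this pair; the down-group effect wins (3.44 vs 2.96).
F > O: both are in period 2; the period trend gives F the larger value.
Approximate values (Pauling): Li 0.98, C 2.55, O 3.44, F 3.98, Mg 1.31, Br 2.96.
So from highest to lowest: F > O > Br > C > Mg > Li.

F, O, Br, C, Mg, Li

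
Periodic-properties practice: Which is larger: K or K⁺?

K

Forming K⁺ removes 1 electron from K. Fewer electrons for the same nuclear charge means less shielding and a higher Z_eff on the remaining electrons, and for main-group metals the entire outer shell is lost.
A cation is smaller than its parent atom: K⁺ < K.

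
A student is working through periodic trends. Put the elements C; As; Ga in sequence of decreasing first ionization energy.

First ionization energy rises across a period (greater Z_eff holds electrons more tightly) and falls down a group (valence electrons are farther from the nucleus).
Neither a single period nor a single group — weigh both effects.
As > Ga: As lies to the right of Ga in period 4, so the across-period effect alone puts As higher.
C > As: the two effects oppose for this pair; the down-group effect wins (1086 vs 947 kJ/mol).
Tabulated first ionization energy (kJ/mol): C 1086, Ga 579, As 947.
So from highest to lowest: C > As > Ga.

C > As > Ga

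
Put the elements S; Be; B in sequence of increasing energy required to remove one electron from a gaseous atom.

Removing the outermost electron gets harder across a period and easier down a group.
Here both period and group differ, so the two effects have to be weighed against each other.
Be > B: this pair runs against the simple trend — see the exception note.
S > Be: the two effects oppose for this pair; the across-period effect wins (1000 vs 900 kJ/mol).
Note the exception: Be has a higher first ionization energy than B, contrary to the simple trend — removing B's lone 2p electron is easier than breaking Be's filled 2s².
Tabulated first ionization energy (kJ/mol): Be 900, B 801, S 1000.
So from lowest to highest: B < Be < S.

B, Be, S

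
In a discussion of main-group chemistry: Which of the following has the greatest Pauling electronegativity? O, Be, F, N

Electronegativity increases across a period and decreases down a group, tracking effective nuclear charge and atomic size.
All lie in period 2, so electronegativity increases left to right.
The greatest Pauling electronegativity among these belongs to F.

F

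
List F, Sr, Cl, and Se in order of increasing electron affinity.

F is in period 2, group 17; Cl is in period 3, group 17; Se is in period 4, group 16; Sr is in period 5, group 2.
Atoms with high Z_eff and room in the valence shell (especially the halogens) have the most exothermic electron affinities.
Neither a single period nor a single group — weigh both effects.
Se > Sr: relative to Sr, both the across-period and down-group shifts push Se's electron affinity up.
F > Se: relative to Se, both the across-period and down-group shifts push F's electron affinity up.
Cl > F: this pair runs against the simple trend — see the exception note.
Note the exception: Cl has a higher electron affinity than F, contrary to the simple trend — F's small 2p subshell makes the incoming electron feel strong e⁻–e⁻ repulsion, so Cl actually releases more energy on gaining an electron.
Tabulated electron affinity (kJ/mol): F 328, Cl 349, Se 195, Sr 5.
So from lowest to highest: Sr < Se < F < Cl.

Sr < Se < F < Cl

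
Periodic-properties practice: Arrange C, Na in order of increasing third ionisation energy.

C, Na

IE_3 is the cost of taking one more electron from the +2 cation: C²⁺ still has 2 valence electrons; Na²⁺ is already 1 electron into the core.
Breaking into a closed-shell core is much more expensive than removing a leftover valence electron — Na has the largest IE_3 here.
The numbers (kJ/mol): C 4620, Na 6910.
Overall IE_3 order: C < Na.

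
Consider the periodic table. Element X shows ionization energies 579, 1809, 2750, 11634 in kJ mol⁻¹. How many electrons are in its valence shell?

3

Look for the largest jump between consecutive ionization energies: IE4/IE3 ≈ 4.2, far larger than any earlier ratio.
That jump marks the point where a core electron is being removed. So the atom has 3 valence electrons.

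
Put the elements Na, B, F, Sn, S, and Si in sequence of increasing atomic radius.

F < B < S < Si < Sn < Na

B is in period 2, group 13; F is in period 2, group 17; Na is in period 3, group 1; Si is in period 3, group 14; S is in period 3, group 16; Sn is in period 5, group 14.
Moving right in a period, electrons are added to the same shell under a stronger nuclear pull, so atoms get smaller; moving down, a new shell is opened and atoms get larger.
These span different periods and groups, so the two trends combine.
B > F: B lies to the left of F in period 2, so the across-period effect alone puts B larger.
S > B: the two effects oppose for this pair; the down-group effect wins (103 vs 85 pm).
Si > S: both are in period 3; the period trend gives Si the larger value.
Sn > Si: Sn sits below Si in group 14, so the down-group effect alone puts Sn larger.
Na > Sn: the two effects oppose for this pair; the across-period effect wins (155 vs 140 pm).
Tabulated atomic radius (pm): B 85, F 64, Na 155, Si 116, S 103, Sn 140.
So from smallest to largest: F < B < S < Si < Sn < Na.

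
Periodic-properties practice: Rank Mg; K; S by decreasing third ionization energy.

Mg > K > S

The third ionization energy removes an electron from the +2 ion. For each element: Mg²⁺ is the bare [Ne] core; K²⁺ is already 1 electron into the core; S²⁺ still has 4 valence electrons.
Core electrons are held far more tightly than valence electrons, so K and Mg top the IE_3 order.
The numbers (kJ/mol): Mg 7733, K 4420, S 3357.
So the third ionization energies run S < K < Mg.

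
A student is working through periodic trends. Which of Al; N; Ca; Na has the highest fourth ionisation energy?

The fourth ionization energy removes an electron from the +3 ion. For each element: Al³⁺ is the bare [Ne] core; N³⁺ still has 2 valence electrons; Ca³⁺ is already 1 electron into the core; Na³⁺ is already 2 electrons into the core.
Usually core removal costs more than valence removal, but here the competition is close: a tightly held n=2 valence electron can cost more to remove than an n=3 core electron, so the actual values have to decide it.
The numbers (kJ/mol): Al 11577, N 7475, Ca 6491, Na 9543.
Overall IE_4 order: Ca < N < Na < Al.

Al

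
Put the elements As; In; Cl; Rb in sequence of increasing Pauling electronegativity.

Smaller atoms with higher effective nuclear charge are more electronegative.
These span different periods and groups, so the two trends combine.
In > Rb: In lies to the right of Rb in period 5, so the across-period effect alone puts In higher.
As > In: relative to In, both the across-period and down-group shifts push As's electronegativity up.
Cl > As: both effects reinforce here, so Cl is clearly the higher of the two.
For reference (Pauling): Cl 3.16, As 2.18, Rb 0.82, In 1.78.
So from lowest to highest: Rb < In < As < Cl.

Rb < In < As < Cl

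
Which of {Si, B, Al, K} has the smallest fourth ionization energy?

The fourth ionization energy removes an electron from the +3 ion. For each element: Si³⁺ still has 1 valence electron; B³⁺ is the bare [He] core; Al³⁺ is the bare [Ne] core; K³⁺ is already 2 electrons into the core.
Pulling an electron out of a noble-gas core costs far more than removing a remaining valence electron, so K, Al and B sit at the high end of IE_4.
Tabulated IE_4 (kJ/mol): Si 4356, B 25026, Al 11577, K 5877.
Hence IE_4: Si < K < Al < B.

Si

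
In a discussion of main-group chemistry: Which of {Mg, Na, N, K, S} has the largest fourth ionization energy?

IE_4 is the cost of taking one more electron from the +3 cation: Mg³⁺ is already 1 electron into the core; Na³⁺ is already 2 electrons into the core; N³⁺ still has 2 valence electrons; K³⁺ is already 2 electrons into the core; S³⁺ still has 3 valence electrons.
Usually core removal costs more than valence removal, but here the competition is close: a tightly held n=2 valence electron can cost more to remove than an n=3 core electron, so the actual values have to decide it.
Valence configurations: N³⁺ [He]2s², S³⁺ [Ne]3s²3p¹.
Approximate IE_4 values (kJ/mol): Mg 10543, Na 9543, N 7475, K 5877, S 4556.
Hence IE_4: S < K < N < Na < Mg.

Mg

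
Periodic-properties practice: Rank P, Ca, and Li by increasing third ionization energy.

After 2 electrons have been removed, what remains? P²⁺ still has 3 valence electrons; Ca²⁺ is the bare [Ar] core; Li²⁺ is already 1 electron into the core.
Breaking into a closed-shell core is much more expensive than removing a leftover valence electron — Ca and Li have the largest IE_3 here.
Tabulated IE_3 (kJ/mol): P 2914, Ca 4912, Li 11815.
Overall IE_3 order: P < Ca < Li.

P, Ca, Li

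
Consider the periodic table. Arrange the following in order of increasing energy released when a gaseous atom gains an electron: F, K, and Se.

F is in period 2, group 17; K is in period 4, group 1; Se is in period 4, group 16.
Electron affinity generally becomes more exothermic across a period toward the halogens and less exothermic down a group.
Neither a single period nor a single group — weigh both effects.
Se > K: both are in period 4; the period trend gives Se the larger value.
F > Se: relative to Se, both the across-period and down-group shifts push F's electron affinity up.
Tabulated electron affinity (kJ/mol): F 328, K 48, Se 195.
So from lowest to highest: K < Se < F.

K < Se < F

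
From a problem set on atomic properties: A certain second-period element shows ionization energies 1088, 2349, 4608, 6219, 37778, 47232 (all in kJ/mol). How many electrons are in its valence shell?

Look for the largest jump between consecutive ionization energies: IE5/IE4 ≈ 6.1, far larger than any earlier ratio.
That jump marks the point where a core electron is being removed. So the atom has 4 valence electrons.

4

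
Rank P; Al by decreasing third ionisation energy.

P > Al

IE_3 is the cost of taking one more electron from the +2 cation: P²⁺ still has 3 valence electrons; Al²⁺ still has 1 valence electron.
All are still removing valence electrons, so compare the +2 ions as you would atoms: IE_3 generally rises across a period (higher Z_eff) and falls down a group (larger shell), subject to the usual subshell exceptions.
Valence configurations: P²⁺ [Ne]3s²3p¹, Al²⁺ [Ne]3s¹.
Tabulated IE_3 (kJ/mol): P 2914, Al 2745.
Overall IE_3 order: Al < P.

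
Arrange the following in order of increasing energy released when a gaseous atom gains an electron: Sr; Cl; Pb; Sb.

Sr, Pb, Sb, Cl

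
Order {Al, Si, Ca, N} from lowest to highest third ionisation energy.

Al < Si < N < Ca

IE_3 is the cost of taking one more electron from the +2 cation: Al²⁺ still has 1 valence electron; Si²⁺ still has 2 valence electrons; Ca²⁺ is the bare [Ar] core; N²⁺ still has 3 valence electrons.
Pulling an electron out of a noble-gas core costs far more than removing a remaining valence electron, so Ca sits at the high end of IE_3.
Valence configurations: Al²⁺ [Ne]3s¹, Si²⁺ [Ne]3s², N²⁺ [He]2s²2p¹.
Approximate IE_3 values (kJ/mol): Al 2745, Si 3232, Ca 4912, N 4578.
Overall IE_3 order: Al < Si < N < Ca.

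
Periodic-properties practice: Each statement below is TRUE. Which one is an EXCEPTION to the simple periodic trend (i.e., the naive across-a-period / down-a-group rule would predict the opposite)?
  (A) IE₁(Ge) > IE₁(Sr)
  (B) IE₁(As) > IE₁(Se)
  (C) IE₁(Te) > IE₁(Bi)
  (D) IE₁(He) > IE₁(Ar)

The general trend: first ionisation energy increases across a period and decreases down a group.
(A) Ge (period 4, group 14) vs Sr (period 5, group 2): the stated order agrees with the simple trend.
(B) As (period 4, group 15) vs Se (period 4, group 16): the stated order contradicts the simple trend.
(C) Te (period 5, group 16) vs Bi (period 6, group 15): the stated order agrees with the simple trend.
(D) He (period 1, group 18) vs Ar (period 3, group 18): the stated order agrees with the simple trend.
The exception is (B): Se (4p⁴) ionizes more easily than half-filled As (4p³).

(B)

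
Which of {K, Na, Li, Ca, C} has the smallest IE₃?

K

After 2 electrons have been removed, what remains? K²⁺ is already 1 electron into the core; Na²⁺ is already 1 electron into the core; Li²⁺ is already 1 electron into the core; Ca²⁺ is the bare [Ar] core; C²⁺ still has 2 valence electrons.
Usually core removal costs more than valence removal, but here the competition is close: a tightly held n=2 valence electron can cost more to remove than an n=3 core electron, so the actual values have to decide it.
The numbers (kJ/mol): K 4420, Na 6910, Li 11815, Ca 4912, C 4620.
Hence IE_3: K < C < Ca < Na < Li.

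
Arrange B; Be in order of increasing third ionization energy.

B, Be

The third ionization energy removes an electron from the +2 ion. For each element: B²⁺ still has 1 valence electron; Be²⁺ is the bare [He] core.
Breaking into a closed-shell core is much more expensive than removing a leftover valence electron — Be has the largest IE_3 here.
Approximate IE_3 values (kJ/mol): B 3660, Be 14849.
Overall IE_3 order: B < Be.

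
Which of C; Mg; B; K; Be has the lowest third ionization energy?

B

After 2 electrons have been removed, what remains? C²⁺ still has 2 valence electrons; Mg²⁺ is the bare [Ne] core; B²⁺ still has 1 valence electron; K²⁺ is already 1 electron into the core; Be²⁺ is the bare [He] core.
Usually core removal costs more than valence removal, but here the competition is close: a tightly held n=2 valence electron can cost more to remove than an n=3 core electron, so the actual values have to decide it.
Valence configurations: C²⁺ [He]2s², B²⁺ [He]2s¹.
Tabulated IE_3 (kJ/mol): C 4620, Mg 7733, B 3660, K 4420, Be 14849.
Hence IE_3: B < K < C < Mg < Be.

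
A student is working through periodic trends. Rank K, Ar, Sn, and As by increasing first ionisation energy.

K, Sn, As, Ar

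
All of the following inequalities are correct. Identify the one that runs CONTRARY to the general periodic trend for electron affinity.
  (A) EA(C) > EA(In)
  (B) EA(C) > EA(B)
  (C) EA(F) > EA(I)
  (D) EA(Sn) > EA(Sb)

(D)

The general trend: electron affinity increases across a period and decreases down a group.
(A) C (period 2, group 14) vs In (period 5, group 13): the stated order agrees with the simple trend.
(B) C (period 2, group 14) vs B (period 2, group 13): the stated order agrees with the simple trend.
(C) F (period 2, group 17) vs I (period 5, group 17): the stated order agrees with the simple trend.
(D) Sn (period 5, group 14) vs Sb (period 5, group 15): the stated order contradicts the simple trend.
The exception is (D): adding an electron to Sb's half-filled 5p³ is unfavourable, so Sn has the more exothermic EA.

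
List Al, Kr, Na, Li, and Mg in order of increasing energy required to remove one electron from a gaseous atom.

Na < Li < Al < Mg < Kr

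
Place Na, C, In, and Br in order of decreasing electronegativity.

Br > C > In > Na

C is in period 2, group 14; Na is in period 3, group 1; Br is in period 4, group 17; In is in period 5, group 13.
Electronegativity increases across a period and decreases down a group, tracking effective nuclear charge and atomic size.
Here both period and group differ, so the two effects have to be weighed against each other.
In > Na: the two effects oppose for this pair; the across-period effect wins (1.78 vs 0.93).
C > In: relative to In, both the across-period and down-group shifts push C's electronegativity up.
Br > C: the two effects oppose for this pair; the across-period effect wins (2.96 vs 2.55).
Approximate values (Pauling): C 2.55, Na 0.93, Br 2.96, In 1.78.
So from highest to lowest: Br > C > In > Na.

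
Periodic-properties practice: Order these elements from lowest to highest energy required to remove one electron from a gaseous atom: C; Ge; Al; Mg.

Al < Mg < Ge < C

C is in period 2, group 14; Mg is in period 3, group 2; Al is in period 3, group 13; Ge is in period 4, group 14.
Removing the outermost electron gets harder across a period and easier down a group.
These span different periods and groups, so the two trends combine.
Mg > Al: this pair runs against the simple trend — see the exception note.
Ge > Mg: period and group pull opposite ways; the across-period shift dominates (762 vs 738 kJ/mol).
C > Ge: C sits above Ge in group 14, so the down-group effect alone puts C higher.
Note the exception: Mg has a higher first ionization energy than Al, contrary to the simple trend — Al's single 3p electron is easier to remove than one from Mg's filled 3s².
Approximate values (kJ/mol): C 1086, Mg 738, Al 578, Ge 762.
So from lowest to highest: Al < Mg < Ge < C.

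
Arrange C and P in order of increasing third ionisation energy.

P < C

After 2 electrons have been removed, what remains? C²⁺ still has 2 valence electrons; P²⁺ still has 3 valence electrons.
All are still removing valence electrons, so compare the +2 ions as you would atoms: IE_3 generally rises across a period (higher Z_eff) and falls down a group (larger shell), subject to the usual subshell exceptions.
Valence configurations: C²⁺ [He]2s², P²⁺ [Ne]3s²3p¹.
Approximate IE_3 values (kJ/mol): C 4620, P 2914.
Hence IE_3: P < C.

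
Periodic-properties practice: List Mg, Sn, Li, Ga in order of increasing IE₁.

First ionization energy rises across a period (greater Z_eff holds electrons more tightly) and falls down a group (valence electrons are farther from the nucleus).
These sit on a diagonal, where the across-period and down-group effects partly cancel.
Ga > Li: period and group pull opposite ways; the across-period shift dominates (579 vs 520 kJ/mol).
Sn > Ga: the two effects oppose for this pair; the across-period effect wins (709 vs 579 kJ/mol).
Mg > Sn: the two effects oppose for this pair; the down-group effect wins (738 vs 709 kJ/mol).
For reference (kJ/mol): Li 520, Mg 738, Ga 579, Sn 709.
So from lowest to highest: Li < Ga < Sn < Mg.

Li < Ga < Sn < Mg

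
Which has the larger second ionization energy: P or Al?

The second ionization energy removes an electron from the +1 ion. For each element: P⁺ still has 4 valence electrons; Al⁺ still has 2 valence electrons.
All are still removing valence electrons, so compare the +1 ions as you would atoms: IE_2 generally rises across a period (higher Z_eff) and falls down a group (larger shell), subject to the usual subshell exceptions.
Valence configurations: P⁺ [Ne]3s²3p², Al⁺ [Ne]3s².
Approximate IE_2 values (kJ/mol): P 1907, Al 1817.
Overall IE_2 order: Al < P.

P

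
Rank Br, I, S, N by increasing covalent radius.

N < S < Br < I

Radius decreases left→right (rising Z_eff, same n) and increases top→bottom (higher n).
These span different periods and groups, so the two trends combine.
S > N: period and group pull opposite ways; the down-group shift dominates (103 vs 71 pm).
Br > S: the two effects oppose for this pair; the down-group effect wins (114 vs 103 pm).
I > Br: they share group 17; the group trend gives I the larger value.
For reference (pm): N 71, S 103, Br 114, I 133.
So from smallest to largest: N < S < Br < I.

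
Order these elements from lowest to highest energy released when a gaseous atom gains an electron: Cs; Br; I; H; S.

H is in period 1, group 1; S is in period 3, group 16; Br is in period 4, group 17; I is in period 5, group 17; Cs is in period 6, group 1.
Atoms with high Z_eff and room in the valence shell (especially the halogens) have the most exothermic electron affinities.
Here both period and group differ, so the two effects have to be weighed against each other.
H > Cs: they share group 1; the group trend gives H the larger value.
S > H: the two effects oppose for this pair; the across-period effect wins (200 vs 73 kJ/mol).
I > S: period and group pull opposite ways; the across-period shift dominates (295 vs 200 kJ/mol).
Br > I: Br sits above I in group 17, so the down-group effect alone puts Br higher.
Approximate values (kJ/mol): H 73, S 200, Br 325, I 295, Cs 46.
So from lowest to highest: Cs < H < S < I < Br.

Cs < H < S < I < Br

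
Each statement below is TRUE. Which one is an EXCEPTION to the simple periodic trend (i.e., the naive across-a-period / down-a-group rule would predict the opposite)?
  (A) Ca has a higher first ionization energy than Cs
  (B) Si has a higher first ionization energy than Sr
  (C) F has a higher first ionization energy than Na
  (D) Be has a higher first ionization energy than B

The general trend: first ionization energy increases across a period and decreases down a group.
(A) Ca (period 4, group 2) vs Cs (period 6, group 1): the stated order agrees with the simple trend.
(B) Si (period 3, group 14) vs Sr (period 5, group 2): the stated order agrees with the simple trend.
(C) F (period 2, group 17) vs Na (period 3, group 1): the stated order agrees with the simple trend.
(D) Be (period 2, group 2) vs B (period 2, group 13): the stated order contradicts the simple trend.
The exception is (D): removing B's lone 2p electron is easier than breaking Be's filled 2s².

(D)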